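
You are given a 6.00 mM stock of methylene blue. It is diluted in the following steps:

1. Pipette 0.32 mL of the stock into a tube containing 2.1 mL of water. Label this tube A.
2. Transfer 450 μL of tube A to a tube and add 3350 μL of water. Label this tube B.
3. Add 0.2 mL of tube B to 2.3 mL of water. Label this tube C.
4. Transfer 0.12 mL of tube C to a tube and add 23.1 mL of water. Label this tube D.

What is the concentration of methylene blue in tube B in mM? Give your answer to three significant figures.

Step 1: 0.32 mL + 2.1 mL = 2.42 mL total → factor 2.42/0.32 = 7.5625
Step 2: 450 μL + 3350 μL = 3800 μL total → factor 3800/450 = 8.4444
Dilution factor through tube B = 7.5625 × 8.4444 = 63.861
[tube B] = 6.00 mM / 63.861 = 0.0940 mM

0.0940 mM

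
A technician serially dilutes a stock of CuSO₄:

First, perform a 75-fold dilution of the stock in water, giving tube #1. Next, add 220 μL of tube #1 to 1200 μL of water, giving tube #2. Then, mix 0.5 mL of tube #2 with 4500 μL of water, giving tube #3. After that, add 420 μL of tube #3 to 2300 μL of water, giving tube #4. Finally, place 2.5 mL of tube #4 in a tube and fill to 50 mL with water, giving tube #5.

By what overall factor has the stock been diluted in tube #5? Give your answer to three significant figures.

Step 1: 75-fold → factor 75
Step 2: 220 μL + 1200 μL = 1420 μL total → factor 1420/220 = 6.4545
Step 3: 0.5 mL + 4500 μL = 5 mL total → factor 5/0.5 = 10
Step 4: 420 μL + 2300 μL = 2720 μL total → factor 2720/420 = 6.4762
Step 5: 2.5 mL brought to 50 mL → factor 50/2.5 = 20
Overall dilution factor = 75 × 6.4545 × 10 × 6.4762 × 20 = 6.2701 × 10^5

6.27 × 10^5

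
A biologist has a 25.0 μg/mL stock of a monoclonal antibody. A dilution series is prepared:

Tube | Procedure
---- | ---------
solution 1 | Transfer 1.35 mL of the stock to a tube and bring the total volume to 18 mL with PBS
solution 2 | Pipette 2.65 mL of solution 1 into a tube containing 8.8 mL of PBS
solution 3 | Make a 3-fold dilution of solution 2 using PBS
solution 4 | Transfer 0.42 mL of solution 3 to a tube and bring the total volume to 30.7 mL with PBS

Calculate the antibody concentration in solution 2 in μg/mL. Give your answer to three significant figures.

0.434 μg/mL

Step 1: 1.35 mL brought to 18 mL → factor 18/1.35 = 13.333
Step 2: 2.65 mL + 8.8 mL = 11.45 mL total → factor 11.45/2.65 = 4.3208
Dilution factor through solution 2 = 13.333 × 4.3208 = 57.61
[solution 2] = 25.0 μg/mL / 57.61 = 0.434 μg/mL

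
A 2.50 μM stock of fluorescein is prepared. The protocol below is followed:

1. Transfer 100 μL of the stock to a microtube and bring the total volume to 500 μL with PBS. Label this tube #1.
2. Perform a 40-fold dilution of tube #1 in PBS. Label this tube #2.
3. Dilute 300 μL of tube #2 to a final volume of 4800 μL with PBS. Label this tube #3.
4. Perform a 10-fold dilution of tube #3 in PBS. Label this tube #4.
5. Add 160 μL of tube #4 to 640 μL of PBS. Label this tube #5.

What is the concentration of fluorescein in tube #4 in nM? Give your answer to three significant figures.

0.0781 nM

Step 1: 100 μL brought to 500 μL → factor 500/100 = 5
Step 2: 40-fold → factor 40
Step 3: 300 μL brought to 4800 μL → factor 4800/300 = 16
Step 4: 10-fold → factor 10
Dilution factor through tube #4 = 5 × 40 × 16 × 10 = 32000
[tube #4] = 2.50 μM / 32000 = 7.813 × 10^-5 μM = 0.0781 nM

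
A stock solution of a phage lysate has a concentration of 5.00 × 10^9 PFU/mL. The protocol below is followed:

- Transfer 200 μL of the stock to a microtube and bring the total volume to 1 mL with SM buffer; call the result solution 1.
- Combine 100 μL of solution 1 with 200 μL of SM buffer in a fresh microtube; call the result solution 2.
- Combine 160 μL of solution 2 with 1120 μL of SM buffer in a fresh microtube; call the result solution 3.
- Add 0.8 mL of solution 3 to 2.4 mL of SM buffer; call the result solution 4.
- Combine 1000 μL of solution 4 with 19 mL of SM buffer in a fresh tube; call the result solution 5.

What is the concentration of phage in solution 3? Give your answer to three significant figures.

4.17 × 10^7 PFU/mL

Step 1: 200 μL brought to 1 mL → factor 1000/200 = 5
Step 2: 100 μL + 200 μL = 300 μL total → factor 300/100 = 3
Step 3: 160 μL + 1120 μL = 1280 μL total → factor 1280/160 = 8
Dilution factor through solution 3 = 5 × 3 × 8 = 120
[solution 3] = 5.00 × 10^9 PFU/mL / 120 = 4.17 × 10^7 PFU/mL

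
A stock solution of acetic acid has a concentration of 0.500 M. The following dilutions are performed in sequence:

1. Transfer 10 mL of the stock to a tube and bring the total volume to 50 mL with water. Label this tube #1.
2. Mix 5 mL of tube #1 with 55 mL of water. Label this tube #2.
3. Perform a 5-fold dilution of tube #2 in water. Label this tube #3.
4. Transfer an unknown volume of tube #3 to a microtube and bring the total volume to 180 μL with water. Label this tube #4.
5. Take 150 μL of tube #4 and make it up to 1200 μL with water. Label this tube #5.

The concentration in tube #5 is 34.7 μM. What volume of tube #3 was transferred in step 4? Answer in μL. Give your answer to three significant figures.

30.0 μL

Step 1: 10 mL brought to 50 mL → factor 50/10 = 5
Step 2: 5 mL + 55 mL = 60 mL total → factor 60/5 = 12
Step 3: 5-fold → factor 5
Step 4: v brought to 180 μL → factor = 180 μL/v
Step 5: 150 μL brought to 1200 μL → factor 1200/150 = 8
Product of known-step factors = 2400
Overall factor = 0.500 M / (34.7 μM) = 14409
Step-4 factor = 14409 / 2400 = 6.0038
v = 180 μL / 6.0038 = 30.0 μL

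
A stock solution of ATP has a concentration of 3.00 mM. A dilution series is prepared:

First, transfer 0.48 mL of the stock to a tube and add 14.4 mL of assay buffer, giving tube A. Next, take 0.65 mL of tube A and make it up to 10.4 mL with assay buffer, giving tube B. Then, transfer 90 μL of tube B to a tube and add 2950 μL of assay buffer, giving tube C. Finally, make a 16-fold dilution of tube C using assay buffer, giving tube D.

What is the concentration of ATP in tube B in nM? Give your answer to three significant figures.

6.05 × 10^3 nM

Step 1: 0.48 mL + 14.4 mL = 14.88 mL total → factor 14.88/0.48 = 31
Step 2: 0.65 mL brought to 10.4 mL → factor 10.4/0.65 = 16
Dilution factor through tube B = 31 × 16 = 496
[tube B] = 3.00 mM / 496 = 0.006048 mM = 6.05 × 10^3 nM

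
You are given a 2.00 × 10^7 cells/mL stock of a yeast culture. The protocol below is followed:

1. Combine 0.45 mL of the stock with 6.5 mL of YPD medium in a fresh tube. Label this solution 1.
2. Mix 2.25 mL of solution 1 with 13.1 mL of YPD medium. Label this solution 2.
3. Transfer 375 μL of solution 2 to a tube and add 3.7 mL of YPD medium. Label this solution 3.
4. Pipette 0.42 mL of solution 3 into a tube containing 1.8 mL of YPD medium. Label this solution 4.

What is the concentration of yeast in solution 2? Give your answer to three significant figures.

1.90 × 10^5 cells/mL

Step 1: 0.45 mL + 6.5 mL = 6.95 mL total → factor 6.95/0.45 = 15.444
Step 2: 2.25 mL + 13.1 mL = 15.35 mL total → factor 15.35/2.25 = 6.8222
Dilution factor through solution 2 = 15.444 × 6.8222 = 105.37
[solution 2] = 2.00 × 10^7 cells/mL / 105.37 = 1.90 × 10^5 cells/mL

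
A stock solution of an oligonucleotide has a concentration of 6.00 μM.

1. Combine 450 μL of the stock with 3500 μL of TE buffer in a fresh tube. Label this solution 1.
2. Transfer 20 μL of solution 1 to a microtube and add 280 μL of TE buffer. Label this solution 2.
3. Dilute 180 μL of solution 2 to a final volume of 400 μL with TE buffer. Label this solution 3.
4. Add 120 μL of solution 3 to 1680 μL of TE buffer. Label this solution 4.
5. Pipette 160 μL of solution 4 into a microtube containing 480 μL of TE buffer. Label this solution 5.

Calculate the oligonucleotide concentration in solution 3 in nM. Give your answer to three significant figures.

20.5 nM

Step 1: 450 μL + 3500 μL = 3950 μL total → factor 3950/450 = 8.7778
Step 2: 20 μL + 280 μL = 300 μL total → factor 300/20 = 15
Step 3: 180 μL brought to 400 μL → factor 400/180 = 2.2222
Dilution factor through solution 3 = 8.7778 × 15 × 2.2222 = 292.59
[solution 3] = 6.00 μM / 292.59 = 0.02051 μM = 20.5 nM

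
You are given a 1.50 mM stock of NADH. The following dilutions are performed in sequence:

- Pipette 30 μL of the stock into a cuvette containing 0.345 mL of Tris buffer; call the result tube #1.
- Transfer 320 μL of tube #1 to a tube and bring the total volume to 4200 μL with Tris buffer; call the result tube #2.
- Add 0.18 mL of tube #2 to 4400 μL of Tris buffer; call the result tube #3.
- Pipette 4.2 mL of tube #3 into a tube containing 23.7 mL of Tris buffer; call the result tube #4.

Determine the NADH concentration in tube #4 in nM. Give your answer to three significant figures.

Step 1: 30 μL + 0.345 mL = 375 μL total → factor 375/30 = 12.5
Step 2: 320 μL brought to 4200 μL → factor 4200/320 = 13.125
Step 3: 0.18 mL + 4400 μL = 4.58 mL total → factor 4.58/0.18 = 25.444
Step 4: 4.2 mL + 23.7 mL = 27.9 mL total → factor 27.9/4.2 = 6.6429
Overall dilution factor = 12.5 × 13.125 × 25.444 × 6.6429 = 27730
Final = 1.50 mM / 27730 = 5.409 × 10^-5 mM = 54.1 nM

54.1 nM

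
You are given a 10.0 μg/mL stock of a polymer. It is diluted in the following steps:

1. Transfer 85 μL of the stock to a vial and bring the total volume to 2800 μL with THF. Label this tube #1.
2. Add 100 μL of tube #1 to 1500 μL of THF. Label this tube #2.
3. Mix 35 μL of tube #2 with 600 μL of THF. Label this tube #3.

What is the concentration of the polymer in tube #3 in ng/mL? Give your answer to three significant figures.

1.05 ng/mL

Step 1: 85 μL brought to 2800 μL → factor 2800/85 = 32.941
Step 2: 100 μL + 1500 μL = 1600 μL total → factor 1600/100 = 16
Step 3: 35 μL + 600 μL = 635 μL total → factor 635/35 = 18.143
Overall dilution factor = 32.941 × 16 × 18.143 = 9562.4
Final = 10.0 μg/mL / 9562.4 = 0.001046 μg/mL = 1.05 ng/mL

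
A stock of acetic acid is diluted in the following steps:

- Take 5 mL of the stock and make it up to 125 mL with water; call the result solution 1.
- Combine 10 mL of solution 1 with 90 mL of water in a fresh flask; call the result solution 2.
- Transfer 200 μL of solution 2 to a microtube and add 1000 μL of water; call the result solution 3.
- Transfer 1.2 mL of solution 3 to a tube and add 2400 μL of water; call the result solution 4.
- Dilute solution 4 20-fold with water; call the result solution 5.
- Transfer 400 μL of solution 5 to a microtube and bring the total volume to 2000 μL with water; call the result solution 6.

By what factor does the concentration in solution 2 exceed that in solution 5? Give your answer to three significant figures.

360

Step 1: 5 mL brought to 125 mL → factor 125/5 = 25
Step 2: 10 mL + 90 mL = 100 mL total → factor 100/10 = 10
Step 3: 200 μL + 1000 μL = 1200 μL total → factor 1200/200 = 6
Step 4: 1.2 mL + 2400 μL = 3.6 mL total → factor 3.6/1.2 = 3
Step 5: 20-fold → factor 20
Dilution factor to solution 2 = 250; to solution 5 = 90000
[solution 2]/[solution 5] = (factor to solution 5)/(factor to solution 2) = 90000/250 = 360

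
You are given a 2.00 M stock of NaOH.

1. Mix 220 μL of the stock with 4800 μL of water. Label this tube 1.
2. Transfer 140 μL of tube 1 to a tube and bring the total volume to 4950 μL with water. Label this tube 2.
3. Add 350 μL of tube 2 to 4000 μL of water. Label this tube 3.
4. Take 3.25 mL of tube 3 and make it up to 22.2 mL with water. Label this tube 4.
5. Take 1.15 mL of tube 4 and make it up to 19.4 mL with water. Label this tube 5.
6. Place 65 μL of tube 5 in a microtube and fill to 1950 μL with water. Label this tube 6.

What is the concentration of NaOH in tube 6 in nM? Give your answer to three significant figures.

Step 1: 220 μL + 4800 μL = 5020 μL total → factor 5020/220 = 22.818
Step 2: 140 μL brought to 4950 μL → factor 4950/140 = 35.357
Step 3: 350 μL + 4000 μL = 4350 μL total → factor 4350/350 = 12.429
Step 4: 3.25 mL brought to 22.2 mL → factor 22.2/3.25 = 6.8308
Step 5: 1.15 mL brought to 19.4 mL → factor 19.4/1.15 = 16.87
Step 6: 65 μL brought to 1950 μL → factor 1950/65 = 30
Overall dilution factor = 22.818 × 35.357 × 12.429 × 6.8308 × 16.87 × 30 = 3.4664 × 10^7
Final = 2.00 M / 3.4664 × 10^7 = 5.770 × 10^-8 M = 57.7 nM

57.7 nM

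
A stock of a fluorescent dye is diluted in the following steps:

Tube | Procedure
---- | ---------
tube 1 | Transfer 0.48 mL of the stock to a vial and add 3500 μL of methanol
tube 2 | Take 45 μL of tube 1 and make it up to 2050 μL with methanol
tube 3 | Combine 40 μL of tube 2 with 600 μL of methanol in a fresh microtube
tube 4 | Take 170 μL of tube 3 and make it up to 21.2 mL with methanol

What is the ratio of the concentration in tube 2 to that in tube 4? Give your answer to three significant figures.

2.00 × 10^3

Step 1: 0.48 mL + 3500 μL = 3.98 mL total → factor 3.98/0.48 = 8.2917
Step 2: 45 μL brought to 2050 μL → factor 2050/45 = 45.556
Step 3: 40 μL + 600 μL = 640 μL total → factor 640/40 = 16
Step 4: 170 μL brought to 21.2 mL → factor 21200/170 = 124.71
Dilution factor to tube 2 = 377.73; to tube 4 = 7.5369 × 10^5
[tube 2]/[tube 4] = (factor to tube 4)/(factor to tube 2) = 7.5369 × 10^5/377.73 = 2.00 × 10^3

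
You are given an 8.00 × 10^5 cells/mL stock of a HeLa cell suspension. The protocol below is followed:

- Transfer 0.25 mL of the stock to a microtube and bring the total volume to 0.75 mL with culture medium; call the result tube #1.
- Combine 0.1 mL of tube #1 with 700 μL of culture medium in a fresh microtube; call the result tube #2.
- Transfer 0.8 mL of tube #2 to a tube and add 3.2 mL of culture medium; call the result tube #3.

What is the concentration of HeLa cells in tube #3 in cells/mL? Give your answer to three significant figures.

6.67 × 10^3 cells/mL

Step 1: 0.25 mL brought to 0.75 mL → factor 0.75/0.25 = 3
Step 2: 0.1 mL + 700 μL = 0.8 mL total → factor 0.8/0.1 = 8
Step 3: 0.8 mL + 3.2 mL = 4 mL total → factor 4/0.8 = 5
Overall dilution factor = 3 × 8 × 5 = 120
Final = 8.00 × 10^5 cells/mL / 120 = 6.67 × 10^3 cells/mL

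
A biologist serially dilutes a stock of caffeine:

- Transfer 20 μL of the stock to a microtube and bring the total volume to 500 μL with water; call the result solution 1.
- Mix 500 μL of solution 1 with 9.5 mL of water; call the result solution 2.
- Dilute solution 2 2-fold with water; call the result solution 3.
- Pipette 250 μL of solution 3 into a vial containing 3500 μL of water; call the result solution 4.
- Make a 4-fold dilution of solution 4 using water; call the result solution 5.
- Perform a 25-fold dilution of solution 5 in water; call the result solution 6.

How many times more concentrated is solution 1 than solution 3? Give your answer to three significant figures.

40.0

Step 1: 20 μL brought to 500 μL → factor 500/20 = 25
Step 2: 500 μL + 9.5 mL = 10000 μL total → factor 10000/500 = 20
Step 3: 2-fold → factor 2
Dilution factor to solution 1 = 25; to solution 3 = 1000
[solution 1]/[solution 3] = (factor to solution 3)/(factor to solution 1) = 1000/25 = 40.0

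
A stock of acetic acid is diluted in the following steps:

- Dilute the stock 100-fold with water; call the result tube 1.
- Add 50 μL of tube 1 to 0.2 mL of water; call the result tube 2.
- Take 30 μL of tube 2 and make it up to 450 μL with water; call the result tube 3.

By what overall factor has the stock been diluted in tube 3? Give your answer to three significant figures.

7.50 × 10^3

Step 1: 100-fold → factor 100
Step 2: 50 μL + 0.2 mL = 250 μL total → factor 250/50 = 5
Step 3: 30 μL brought to 450 μL → factor 450/30 = 15
Overall dilution factor = 100 × 5 × 15 = 7500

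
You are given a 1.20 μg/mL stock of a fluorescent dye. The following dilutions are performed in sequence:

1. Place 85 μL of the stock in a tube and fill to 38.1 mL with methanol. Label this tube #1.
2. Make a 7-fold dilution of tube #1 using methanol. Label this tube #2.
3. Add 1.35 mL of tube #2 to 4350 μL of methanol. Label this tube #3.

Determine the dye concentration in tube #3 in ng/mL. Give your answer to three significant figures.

Step 1: 85 μL brought to 38.1 mL → factor 38100/85 = 448.24
Step 2: 7-fold → factor 7
Step 3: 1.35 mL + 4350 μL = 5.7 mL total → factor 5.7/1.35 = 4.2222
Overall dilution factor = 448.24 × 7 × 4.2222 = 13248
Final = 1.20 μg/mL / 13248 = 9.058 × 10^-5 μg/mL = 0.0906 ng/mL

0.0906 ng/mL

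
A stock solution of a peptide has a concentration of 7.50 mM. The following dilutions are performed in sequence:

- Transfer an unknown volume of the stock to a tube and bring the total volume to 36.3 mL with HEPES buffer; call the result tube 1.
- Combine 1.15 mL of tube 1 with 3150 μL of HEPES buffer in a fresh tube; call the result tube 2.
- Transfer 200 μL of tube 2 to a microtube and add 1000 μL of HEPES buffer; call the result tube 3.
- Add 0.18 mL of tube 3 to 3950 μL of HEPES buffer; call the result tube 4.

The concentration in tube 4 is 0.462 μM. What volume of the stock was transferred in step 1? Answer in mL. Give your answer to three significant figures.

Step 1: v brought to 36.3 mL → factor = 36.3 mL/v
Step 2: 1.15 mL + 3150 μL = 4.3 mL total → factor 4.3/1.15 = 3.7391
Step 3: 200 μL + 1000 μL = 1200 μL total → factor 1200/200 = 6
Step 4: 0.18 mL + 3950 μL = 4.13 mL total → factor 4.13/0.18 = 22.944
Product of known-step factors = 514.75
Overall factor = 7.50 mM / (0.462 μM) = 16234
Step-1 factor = 16234 / 514.75 = 31.537
v = 36.3 mL / 31.537 = 1.15 mL

1.15 mL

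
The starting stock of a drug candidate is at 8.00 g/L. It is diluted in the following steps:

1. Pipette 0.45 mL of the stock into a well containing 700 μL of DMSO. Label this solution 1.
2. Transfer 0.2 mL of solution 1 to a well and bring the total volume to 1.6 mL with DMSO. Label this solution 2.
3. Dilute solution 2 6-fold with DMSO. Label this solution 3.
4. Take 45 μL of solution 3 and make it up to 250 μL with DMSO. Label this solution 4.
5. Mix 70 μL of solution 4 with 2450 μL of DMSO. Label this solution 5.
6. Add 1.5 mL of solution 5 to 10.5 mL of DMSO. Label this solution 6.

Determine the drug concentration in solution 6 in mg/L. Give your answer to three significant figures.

Step 1: 0.45 mL + 700 μL = 1.15 mL total → factor 1.15/0.45 = 2.5556
Step 2: 0.2 mL brought to 1.6 mL → factor 1.6/0.2 = 8
Step 3: 6-fold → factor 6
Step 4: 45 μL brought to 250 μL → factor 250/45 = 5.5556
Step 5: 70 μL + 2450 μL = 2520 μL total → factor 2520/70 = 36
Step 6: 1.5 mL + 10.5 mL = 12 mL total → factor 12/1.5 = 8
Overall dilution factor = 2.5556 × 8 × 6 × 5.5556 × 36 × 8 = 1.9627 × 10^5
Final = 8.00 g/L / 1.9627 × 10^5 = 4.076 × 10^-5 g/L = 0.0408 mg/L

0.0408 mg/L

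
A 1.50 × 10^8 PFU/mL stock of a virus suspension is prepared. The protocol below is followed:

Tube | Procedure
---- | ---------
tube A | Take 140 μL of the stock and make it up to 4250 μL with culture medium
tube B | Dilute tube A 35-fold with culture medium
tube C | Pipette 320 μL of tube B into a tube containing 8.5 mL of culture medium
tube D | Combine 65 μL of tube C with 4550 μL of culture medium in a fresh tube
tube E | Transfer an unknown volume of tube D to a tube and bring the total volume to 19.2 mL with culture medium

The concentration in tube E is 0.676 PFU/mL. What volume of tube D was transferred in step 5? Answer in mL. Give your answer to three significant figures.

Step 1: 140 μL brought to 4250 μL → factor 4250/140 = 30.357
Step 2: 35-fold → factor 35
Step 3: 320 μL + 8.5 mL = 8820 μL total → factor 8820/320 = 27.562
Step 4: 65 μL + 4550 μL = 4615 μL total → factor 4615/65 = 71
Step 5: v brought to 19.2 mL → factor = 19.2 mL/v
Product of known-step factors = 2.0792 × 10^6
Overall factor = 1.50 × 10^8 PFU/mL / (0.676 PFU/mL) = 2.2189 × 10^8
Step-5 factor = 2.2189 × 10^8 / 2.0792 × 10^6 = 106.72
v = 19.2 mL / 106.72 = 0.180 mL

0.180 mL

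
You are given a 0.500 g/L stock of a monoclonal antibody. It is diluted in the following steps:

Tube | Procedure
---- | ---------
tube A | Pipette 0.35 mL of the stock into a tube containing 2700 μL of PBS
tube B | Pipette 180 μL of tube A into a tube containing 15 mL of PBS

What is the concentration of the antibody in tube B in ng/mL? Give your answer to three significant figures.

Step 1: 0.35 mL + 2700 μL = 3.05 mL total → factor 3.05/0.35 = 8.7143
Step 2: 180 μL + 15 mL = 15180 μL total → factor 15180/180 = 84.333
Overall dilution factor = 8.7143 × 84.333 = 734.9
Final = 0.500 g/L / 734.9 = 0.0006804 g/L = 680 ng/mL

680 ng/mL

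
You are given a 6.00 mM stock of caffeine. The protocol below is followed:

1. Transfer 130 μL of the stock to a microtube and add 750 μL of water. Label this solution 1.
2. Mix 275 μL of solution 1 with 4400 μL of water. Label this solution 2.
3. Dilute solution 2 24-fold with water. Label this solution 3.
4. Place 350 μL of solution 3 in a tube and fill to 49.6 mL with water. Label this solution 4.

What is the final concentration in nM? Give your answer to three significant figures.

15.3 nM

Step 1: 130 μL + 750 μL = 880 μL total → factor 880/130 = 6.7692
Step 2: 275 μL + 4400 μL = 4675 μL total → factor 4675/275 = 17
Step 3: 24-fold → factor 24
Step 4: 350 μL brought to 49.6 mL → factor 49600/350 = 141.71
Overall dilution factor = 6.7692 × 17 × 24 × 141.71 = 3.9139 × 10^5
Final = 6.00 mM / 3.9139 × 10^5 = 1.533 × 10^-5 mM = 15.3 nM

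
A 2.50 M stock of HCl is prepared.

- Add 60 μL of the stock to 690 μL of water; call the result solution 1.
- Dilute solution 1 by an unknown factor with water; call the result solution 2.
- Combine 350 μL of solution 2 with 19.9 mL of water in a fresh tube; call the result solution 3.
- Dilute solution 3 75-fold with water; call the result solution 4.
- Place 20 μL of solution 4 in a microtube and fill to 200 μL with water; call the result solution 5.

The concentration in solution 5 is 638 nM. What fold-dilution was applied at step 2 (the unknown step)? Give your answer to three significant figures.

7.22-fold

Step 1: 60 μL + 690 μL = 750 μL total → factor 750/60 = 12.5
Step 2: unknown factor x
Step 3: 350 μL + 19.9 mL = 20250 μL total → factor 20250/350 = 57.857
Step 4: 75-fold → factor 75
Step 5: 20 μL brought to 200 μL → factor 200/20 = 10
Product of known-step factors = 5.4241 × 10^5
Overall factor = 2.50 M / (638 nM) = 3.9185 × 10^6
x = 3.9185 × 10^6 / 5.4241 × 10^5 = 7.22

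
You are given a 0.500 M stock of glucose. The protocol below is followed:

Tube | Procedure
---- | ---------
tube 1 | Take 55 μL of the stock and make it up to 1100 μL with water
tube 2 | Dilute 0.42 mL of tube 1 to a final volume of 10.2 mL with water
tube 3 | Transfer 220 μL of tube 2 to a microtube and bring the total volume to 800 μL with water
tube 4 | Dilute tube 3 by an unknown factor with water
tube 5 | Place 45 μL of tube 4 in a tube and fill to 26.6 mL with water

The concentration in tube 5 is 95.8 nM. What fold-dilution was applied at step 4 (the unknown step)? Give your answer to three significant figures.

5.00-fold

Step 1: 55 μL brought to 1100 μL → factor 1100/55 = 20
Step 2: 0.42 mL brought to 10.2 mL → factor 10.2/0.42 = 24.286
Step 3: 220 μL brought to 800 μL → factor 800/220 = 3.6364
Step 4: unknown factor x
Step 5: 45 μL brought to 26.6 mL → factor 26600/45 = 591.11
Product of known-step factors = 1.044 × 10^6
Overall factor = 0.500 M / (95.8 nM) = 5.2192 × 10^6
x = 5.2192 × 10^6 / 1.044 × 10^6 = 5.00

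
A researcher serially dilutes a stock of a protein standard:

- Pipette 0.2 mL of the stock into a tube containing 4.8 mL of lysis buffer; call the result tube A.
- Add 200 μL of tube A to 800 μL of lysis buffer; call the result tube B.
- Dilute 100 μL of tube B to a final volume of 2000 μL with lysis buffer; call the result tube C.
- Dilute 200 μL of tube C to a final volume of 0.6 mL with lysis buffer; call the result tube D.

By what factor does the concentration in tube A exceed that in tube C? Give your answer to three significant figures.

Step 1: 0.2 mL + 4.8 mL = 5 mL total → factor 5/0.2 = 25
Step 2: 200 μL + 800 μL = 1000 μL total → factor 1000/200 = 5
Step 3: 100 μL brought to 2000 μL → factor 2000/100 = 20
Dilution factor to tube A = 25; to tube C = 2500
[tube A]/[tube C] = (factor to tube C)/(factor to tube A) = 2500/25 = 100

100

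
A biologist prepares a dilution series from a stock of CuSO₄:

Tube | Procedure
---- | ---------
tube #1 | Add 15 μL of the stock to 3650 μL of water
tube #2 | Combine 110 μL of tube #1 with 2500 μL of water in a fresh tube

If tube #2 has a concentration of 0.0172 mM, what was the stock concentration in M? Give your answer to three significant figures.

0.0997 M

Step 1: 15 μL + 3650 μL = 3665 μL total → factor 3665/15 = 244.33
Step 2: 110 μL + 2500 μL = 2610 μL total → factor 2610/110 = 23.727
Overall dilution factor = 244.33 × 23.727 = 5797.4
Stock = 0.0172 mM × 5797.4 = 99.71 mM = 0.0997 M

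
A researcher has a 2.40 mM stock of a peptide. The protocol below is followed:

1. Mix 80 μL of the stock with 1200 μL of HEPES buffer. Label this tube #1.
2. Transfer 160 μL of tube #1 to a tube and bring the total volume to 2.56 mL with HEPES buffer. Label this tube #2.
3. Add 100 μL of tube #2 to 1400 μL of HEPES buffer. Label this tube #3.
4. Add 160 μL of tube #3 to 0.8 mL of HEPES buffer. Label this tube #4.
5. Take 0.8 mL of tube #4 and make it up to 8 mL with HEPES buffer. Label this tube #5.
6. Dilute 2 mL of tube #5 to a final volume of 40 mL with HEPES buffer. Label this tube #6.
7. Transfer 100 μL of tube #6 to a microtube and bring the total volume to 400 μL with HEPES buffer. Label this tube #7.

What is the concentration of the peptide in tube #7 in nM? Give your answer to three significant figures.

0.130 nM

Step 1: 80 μL + 1200 μL = 1280 μL total → factor 1280/80 = 16
Step 2: 160 μL brought to 2.56 mL → factor 2560/160 = 16
Step 3: 100 μL + 1400 μL = 1500 μL total → factor 1500/100 = 15
Step 4: 160 μL + 0.8 mL = 960 μL total → factor 960/160 = 6
Step 5: 0.8 mL brought to 8 mL → factor 8/0.8 = 10
Step 6: 2 mL brought to 40 mL → factor 40/2 = 20
Step 7: 100 μL brought to 400 μL → factor 400/100 = 4
Overall dilution factor = 16 × 16 × 15 × 6 × 10 × 20 × 4 = 1.8432 × 10^7
Final = 2.40 mM / 1.8432 × 10^7 = 1.302 × 10^-7 mM = 0.130 nM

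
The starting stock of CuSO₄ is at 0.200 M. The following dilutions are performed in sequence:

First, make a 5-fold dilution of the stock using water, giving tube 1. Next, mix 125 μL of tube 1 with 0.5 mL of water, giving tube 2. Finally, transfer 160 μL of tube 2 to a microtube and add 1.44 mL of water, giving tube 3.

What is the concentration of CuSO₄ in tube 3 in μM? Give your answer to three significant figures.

800 μM

Step 1: 5-fold → factor 5
Step 2: 125 μL + 0.5 mL = 625 μL total → factor 625/125 = 5
Step 3: 160 μL + 1.44 mL = 1600 μL total → factor 1600/160 = 10
Overall dilution factor = 5 × 5 × 10 = 250
Final = 0.200 M / 250 = 0.0008000 M = 800 μM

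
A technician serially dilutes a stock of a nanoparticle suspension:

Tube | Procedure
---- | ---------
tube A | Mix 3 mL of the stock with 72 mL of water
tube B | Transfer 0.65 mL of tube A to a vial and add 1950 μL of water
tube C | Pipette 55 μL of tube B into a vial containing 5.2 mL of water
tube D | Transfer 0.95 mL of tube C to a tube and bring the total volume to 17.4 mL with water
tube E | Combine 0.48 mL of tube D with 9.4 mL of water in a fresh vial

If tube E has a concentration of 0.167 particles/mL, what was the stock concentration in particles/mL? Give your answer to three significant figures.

Step 1: 3 mL + 72 mL = 75 mL total → factor 75/3 = 25
Step 2: 0.65 mL + 1950 μL = 2.6 mL total → factor 2.6/0.65 = 4
Step 3: 55 μL + 5.2 mL = 5255 μL total → factor 5255/55 = 95.545
Step 4: 0.95 mL brought to 17.4 mL → factor 17.4/0.95 = 18.316
Step 5: 0.48 mL + 9.4 mL = 9.88 mL total → factor 9.88/0.48 = 20.583
Overall dilution factor = 25 × 4 × 95.545 × 18.316 × 20.583 = 3.6021 × 10^6
Stock = 0.167 particles/mL × 3.6021 × 10^6 = 6.02 × 10^5 particles/mL

6.02 × 10^5 particles/mL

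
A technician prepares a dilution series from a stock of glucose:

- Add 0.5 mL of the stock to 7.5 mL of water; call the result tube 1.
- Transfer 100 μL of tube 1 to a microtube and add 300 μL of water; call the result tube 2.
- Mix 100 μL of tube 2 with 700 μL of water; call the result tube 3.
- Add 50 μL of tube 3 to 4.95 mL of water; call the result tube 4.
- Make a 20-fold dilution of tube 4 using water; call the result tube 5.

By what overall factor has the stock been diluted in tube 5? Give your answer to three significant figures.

Step 1: 0.5 mL + 7.5 mL = 8 mL total → factor 8/0.5 = 16
Step 2: 100 μL + 300 μL = 400 μL total → factor 400/100 = 4
Step 3: 100 μL + 700 μL = 800 μL total → factor 800/100 = 8
Step 4: 50 μL + 4.95 mL = 5000 μL total → factor 5000/50 = 100
Step 5: 20-fold → factor 20
Overall dilution factor = 16 × 4 × 8 × 100 × 20 = 1.024 × 10^6

1.02 × 10^6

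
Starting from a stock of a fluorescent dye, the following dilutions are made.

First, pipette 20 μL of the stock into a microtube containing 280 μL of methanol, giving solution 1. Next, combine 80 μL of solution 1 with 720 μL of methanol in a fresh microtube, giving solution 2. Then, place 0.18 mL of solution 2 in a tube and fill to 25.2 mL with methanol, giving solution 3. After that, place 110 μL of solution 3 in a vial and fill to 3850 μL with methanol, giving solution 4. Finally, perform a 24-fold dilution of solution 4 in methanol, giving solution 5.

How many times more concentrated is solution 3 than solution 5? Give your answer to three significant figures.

840

Step 1: 20 μL + 280 μL = 300 μL total → factor 300/20 = 15
Step 2: 80 μL + 720 μL = 800 μL total → factor 800/80 = 10
Step 3: 0.18 mL brought to 25.2 mL → factor 25.2/0.18 = 140
Step 4: 110 μL brought to 3850 μL → factor 3850/110 = 35
Step 5: 24-fold → factor 24
Dilution factor to solution 3 = 21000; to solution 5 = 1.764 × 10^7
[solution 3]/[solution 5] = (factor to solution 5)/(factor to solution 3) = 1.764 × 10^7/21000 = 840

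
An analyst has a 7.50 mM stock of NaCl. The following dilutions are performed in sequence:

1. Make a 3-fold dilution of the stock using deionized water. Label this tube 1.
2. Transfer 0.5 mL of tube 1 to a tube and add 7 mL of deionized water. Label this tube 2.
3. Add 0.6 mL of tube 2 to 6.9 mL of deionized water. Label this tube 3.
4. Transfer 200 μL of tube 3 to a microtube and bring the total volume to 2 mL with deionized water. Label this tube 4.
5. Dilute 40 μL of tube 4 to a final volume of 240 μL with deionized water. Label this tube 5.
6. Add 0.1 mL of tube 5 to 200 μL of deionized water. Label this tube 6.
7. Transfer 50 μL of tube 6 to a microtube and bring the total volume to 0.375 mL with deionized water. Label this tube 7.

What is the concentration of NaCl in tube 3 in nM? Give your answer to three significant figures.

1.33 × 10^4 nM

Step 1: 3-fold → factor 3
Step 2: 0.5 mL + 7 mL = 7.5 mL total → factor 7.5/0.5 = 15
Step 3: 0.6 mL + 6.9 mL = 7.5 mL total → factor 7.5/0.6 = 12.5
Dilution factor through tube 3 = 3 × 15 × 12.5 = 562.5
[tube 3] = 7.50 mM / 562.5 = 0.01333 mM = 1.33 × 10^4 nM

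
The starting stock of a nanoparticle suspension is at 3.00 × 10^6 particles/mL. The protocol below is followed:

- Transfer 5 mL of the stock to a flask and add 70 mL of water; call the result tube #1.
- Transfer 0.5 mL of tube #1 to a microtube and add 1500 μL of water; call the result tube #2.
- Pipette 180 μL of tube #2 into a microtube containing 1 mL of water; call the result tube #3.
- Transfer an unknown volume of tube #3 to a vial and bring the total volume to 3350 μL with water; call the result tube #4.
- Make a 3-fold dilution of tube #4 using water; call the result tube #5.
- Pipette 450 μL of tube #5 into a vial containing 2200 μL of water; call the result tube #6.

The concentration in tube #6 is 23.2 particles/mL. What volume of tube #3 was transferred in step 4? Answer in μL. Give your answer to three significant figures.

180 μL

Step 1: 5 mL + 70 mL = 75 mL total → factor 75/5 = 15
Step 2: 0.5 mL + 1500 μL = 2 mL total → factor 2/0.5 = 4
Step 3: 180 μL + 1 mL = 1180 μL total → factor 1180/180 = 6.5556
Step 4: v brought to 3350 μL → factor = 3350 μL/v
Step 5: 3-fold → factor 3
Step 6: 450 μL + 2200 μL = 2650 μL total → factor 2650/450 = 5.8889
Product of known-step factors = 6948.9
Overall factor = 3.00 × 10^6 particles/mL / (23.2 particles/mL) = 1.2931 × 10^5
Step-4 factor = 1.2931 × 10^5 / 6948.9 = 18.609
v = 3350 μL / 18.609 = 180 μL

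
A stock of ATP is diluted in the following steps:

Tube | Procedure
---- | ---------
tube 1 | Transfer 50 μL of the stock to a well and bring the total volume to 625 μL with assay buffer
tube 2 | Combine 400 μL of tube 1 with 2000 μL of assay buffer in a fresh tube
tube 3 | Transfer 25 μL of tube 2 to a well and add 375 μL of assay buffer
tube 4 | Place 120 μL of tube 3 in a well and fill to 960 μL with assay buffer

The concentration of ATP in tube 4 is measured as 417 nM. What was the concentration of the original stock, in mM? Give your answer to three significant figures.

Step 1: 50 μL brought to 625 μL → factor 625/50 = 12.5
Step 2: 400 μL + 2000 μL = 2400 μL total → factor 2400/400 = 6
Step 3: 25 μL + 375 μL = 400 μL total → factor 400/25 = 16
Step 4: 120 μL brought to 960 μL → factor 960/120 = 8
Overall dilution factor = 12.5 × 6 × 16 × 8 = 9600
Stock = 417 nM × 9600 = 4.003 × 10^6 nM = 4.00 mM

4.00 mM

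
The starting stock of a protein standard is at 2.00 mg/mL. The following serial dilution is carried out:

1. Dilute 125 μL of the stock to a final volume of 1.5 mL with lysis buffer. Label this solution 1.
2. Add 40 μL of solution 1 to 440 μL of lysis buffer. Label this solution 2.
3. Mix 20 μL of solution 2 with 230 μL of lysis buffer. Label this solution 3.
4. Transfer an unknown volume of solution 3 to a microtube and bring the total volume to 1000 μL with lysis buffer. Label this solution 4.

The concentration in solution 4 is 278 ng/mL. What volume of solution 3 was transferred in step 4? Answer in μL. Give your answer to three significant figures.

250 μL

Step 1: 125 μL brought to 1.5 mL → factor 1500/125 = 12
Step 2: 40 μL + 440 μL = 480 μL total → factor 480/40 = 12
Step 3: 20 μL + 230 μL = 250 μL total → factor 250/20 = 12.5
Step 4: v brought to 1000 μL → factor = 1000 μL/v
Product of known-step factors = 1800
Overall factor = 2.00 mg/mL / (278 ng/mL) = 7194.2
Step-4 factor = 7194.2 / 1800 = 3.9968
v = 1000 μL / 3.9968 = 250 μL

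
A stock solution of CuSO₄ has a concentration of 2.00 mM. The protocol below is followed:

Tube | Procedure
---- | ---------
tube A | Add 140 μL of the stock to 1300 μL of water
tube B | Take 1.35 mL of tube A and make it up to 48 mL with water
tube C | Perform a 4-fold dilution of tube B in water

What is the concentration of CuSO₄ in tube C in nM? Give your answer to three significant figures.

1.37 × 10^3 nM

Step 1: 140 μL + 1300 μL = 1440 μL total → factor 1440/140 = 10.286
Step 2: 1.35 mL brought to 48 mL → factor 48/1.35 = 35.556
Step 3: 4-fold → factor 4
Overall dilution factor = 10.286 × 35.556 × 4 = 1462.9
Final = 2.00 mM / 1462.9 = 0.001367 mM = 1.37 × 10^3 nM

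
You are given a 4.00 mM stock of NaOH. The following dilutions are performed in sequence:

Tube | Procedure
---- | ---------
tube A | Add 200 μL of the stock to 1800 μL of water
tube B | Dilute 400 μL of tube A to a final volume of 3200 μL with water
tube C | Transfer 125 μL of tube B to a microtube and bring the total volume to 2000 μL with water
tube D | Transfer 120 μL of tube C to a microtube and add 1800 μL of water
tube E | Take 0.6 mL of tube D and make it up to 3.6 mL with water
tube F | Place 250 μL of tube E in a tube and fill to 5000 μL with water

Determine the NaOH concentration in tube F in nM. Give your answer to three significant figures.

Step 1: 200 μL + 1800 μL = 2000 μL total → factor 2000/200 = 10
Step 2: 400 μL brought to 3200 μL → factor 3200/400 = 8
Step 3: 125 μL brought to 2000 μL → factor 2000/125 = 16
Step 4: 120 μL + 1800 μL = 1920 μL total → factor 1920/120 = 16
Step 5: 0.6 mL brought to 3.6 mL → factor 3.6/0.6 = 6
Step 6: 250 μL brought to 5000 μL → factor 5000/250 = 20
Overall dilution factor = 10 × 8 × 16 × 16 × 6 × 20 = 2.4576 × 10^6
Final = 4.00 mM / 2.4576 × 10^6 = 1.628 × 10^-6 mM = 1.63 nM

1.63 nM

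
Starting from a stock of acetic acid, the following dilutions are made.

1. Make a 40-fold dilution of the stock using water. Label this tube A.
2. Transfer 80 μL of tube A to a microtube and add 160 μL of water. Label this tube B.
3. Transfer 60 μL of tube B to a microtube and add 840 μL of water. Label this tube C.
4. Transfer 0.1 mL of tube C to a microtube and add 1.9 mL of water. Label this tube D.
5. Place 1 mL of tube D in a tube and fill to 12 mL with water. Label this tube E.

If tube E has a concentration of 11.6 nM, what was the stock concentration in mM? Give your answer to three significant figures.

Step 1: 40-fold → factor 40
Step 2: 80 μL + 160 μL = 240 μL total → factor 240/80 = 3
Step 3: 60 μL + 840 μL = 900 μL total → factor 900/60 = 15
Step 4: 0.1 mL + 1.9 mL = 2 mL total → factor 2/0.1 = 20
Step 5: 1 mL brought to 12 mL → factor 12/1 = 12
Overall dilution factor = 40 × 3 × 15 × 20 × 12 = 4.32 × 10^5
Stock = 11.6 nM × 4.32 × 10^5 = 5.011 × 10^6 nM = 5.01 mM

5.01 mM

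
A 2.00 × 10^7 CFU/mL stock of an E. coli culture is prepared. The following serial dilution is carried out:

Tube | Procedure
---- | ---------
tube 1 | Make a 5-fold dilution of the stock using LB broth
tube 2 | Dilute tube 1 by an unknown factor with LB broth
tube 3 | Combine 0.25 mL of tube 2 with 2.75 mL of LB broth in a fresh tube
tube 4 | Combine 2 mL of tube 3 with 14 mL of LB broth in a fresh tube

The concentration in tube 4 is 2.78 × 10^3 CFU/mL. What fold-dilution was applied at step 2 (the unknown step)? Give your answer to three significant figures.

Step 1: 5-fold → factor 5
Step 2: unknown factor x
Step 3: 0.25 mL + 2.75 mL = 3 mL total → factor 3/0.25 = 12
Step 4: 2 mL + 14 mL = 16 mL total → factor 16/2 = 8
Product of known-step factors = 480
Overall factor = 2.00 × 10^7 CFU/mL / (2.78 × 10^3 CFU/mL) = 7194.2
x = 7194.2 / 480 = 15.0

15.0-fold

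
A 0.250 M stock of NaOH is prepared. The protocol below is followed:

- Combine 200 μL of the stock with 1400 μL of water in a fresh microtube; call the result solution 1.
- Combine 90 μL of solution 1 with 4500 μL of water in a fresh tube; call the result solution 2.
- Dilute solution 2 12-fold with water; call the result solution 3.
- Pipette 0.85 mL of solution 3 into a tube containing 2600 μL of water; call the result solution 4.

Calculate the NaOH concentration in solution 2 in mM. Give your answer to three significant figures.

Step 1: 200 μL + 1400 μL = 1600 μL total → factor 1600/200 = 8
Step 2: 90 μL + 4500 μL = 4590 μL total → factor 4590/90 = 51
Dilution factor through solution 2 = 8 × 51 = 408
[solution 2] = 0.250 M / 408 = 0.0006127 M = 0.613 mM

0.613 mM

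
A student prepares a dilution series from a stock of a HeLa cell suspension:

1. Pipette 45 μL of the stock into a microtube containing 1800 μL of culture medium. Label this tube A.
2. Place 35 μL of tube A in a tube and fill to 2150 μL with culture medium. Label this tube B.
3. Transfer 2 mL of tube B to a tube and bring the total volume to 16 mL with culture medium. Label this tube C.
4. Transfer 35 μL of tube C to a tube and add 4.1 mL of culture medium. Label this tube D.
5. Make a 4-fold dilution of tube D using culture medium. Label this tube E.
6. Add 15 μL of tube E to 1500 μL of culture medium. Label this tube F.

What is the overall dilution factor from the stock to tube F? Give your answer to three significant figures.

9.62 × 10^8

Step 1: 45 μL + 1800 μL = 1845 μL total → factor 1845/45 = 41
Step 2: 35 μL brought to 2150 μL → factor 2150/35 = 61.429
Step 3: 2 mL brought to 16 mL → factor 16/2 = 8
Step 4: 35 μL + 4.1 mL = 4135 μL total → factor 4135/35 = 118.14
Step 5: 4-fold → factor 4
Step 6: 15 μL + 1500 μL = 1515 μL total → factor 1515/15 = 101
Overall dilution factor = 41 × 61.429 × 8 × 118.14 × 4 × 101 = 9.6169 × 10^8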